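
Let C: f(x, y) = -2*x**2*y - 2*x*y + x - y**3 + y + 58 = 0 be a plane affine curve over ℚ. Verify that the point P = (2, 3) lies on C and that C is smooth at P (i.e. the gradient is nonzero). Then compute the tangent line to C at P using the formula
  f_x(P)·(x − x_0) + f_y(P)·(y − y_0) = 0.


Tangent line at P: -29*x - 38*y + 172 = 0.

Step 1: f(2, 3) = 0, so P lies on C.
Step 2: partial derivatives
  f_x(x, y) = -4*x*y - 2*y + 1, f_y(x, y) = -2*x**2 - 2*x - 3*y**2 + 1.
  f_x(P) = -29, f_y(P) = -38 (gradient nonzero, so P is smooth).
Step 3: tangent line at P: -29·(x − 2) + -38·(y − 3) = 0.
Expanding: -29*x - 38*y + 172 = 0.


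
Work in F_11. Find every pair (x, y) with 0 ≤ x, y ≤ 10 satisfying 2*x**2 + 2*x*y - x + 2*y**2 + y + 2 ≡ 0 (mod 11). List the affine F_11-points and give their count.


Affine F_11-points: {(2, 6), (2, 8), (3, 4), (3, 9), (5, 2), (5, 9), (7, 1), (7, 8), (9, 1), (9, 6), (10, 2), (10, 4)}; count = 12.

For each of the 121 pairs (x, y) ∈ F_11², evaluate f(x, y) mod 11. Record the zeros.
  x = 0: [0↦2, 1↦5, 2↦1, 3↦1, 4↦5, 5↦2, 6↦3, 7↦8, 8↦6, 9↦8, 10↦3]  zeros at y ∈ ∅
  x = 1: [0↦3, 1↦8, 2↦6, 3↦8, 4↦3, 5↦2, 6↦5, 7↦1, 8↦1, 9↦5, 10↦2]  zeros at y ∈ ∅
  x = 2: [0↦8, 1↦4, 2↦4, 3↦8, 4↦5, 5↦6, 6↦0, 7↦9, 8↦0, 9↦6, 10↦5]  zeros at y ∈ {6, 8}
  x = 3: [0↦6, 1↦4, 2↦6, 3↦1, 4↦0, 5↦3, 6↦10, 7↦10, 8↦3, 9↦0, 10↦1]  zeros at y ∈ {4, 9}
  x = 4: [0↦8, 1↦8, 2↦1, 3↦9, 4↦10, 5↦4, 6↦2, 7↦4, 8↦10, 9↦9, 10↦1]  zeros at y ∈ ∅
  x = 5: [0↦3, 1↦5, 2↦0, 3↦10, 4↦2, 5↦9, 6↦9, 7↦2, 8↦10, 9↦0, 10↦5]  zeros at y ∈ {2, 9}
  x = 6: [0↦2, 1↦6, 2↦3, 3↦4, 4↦9, 5↦7, 6↦9, 7↦4, 8↦3, 9↦6, 10↦2]  zeros at y ∈ ∅
  x = 7: [0↦5, 1↦0, 2↦10, 3↦2, 4↦9, 5↦9, 6↦2, 7↦10, 8↦0, 9↦5, 10↦3]  zeros at y ∈ {1, 8}
  x = 8: [0↦1, 1↦9, 2↦10, 3↦4, 4↦2, 5↦4, 6↦10, 7↦9, 8↦1, 9↦8, 10↦8]  zeros at y ∈ ∅
  x = 9: [0↦1, 1↦0, 2↦3, 3↦10, 4↦10, 5↦3, 6↦0, 7↦1, 8↦6, 9↦4, 10↦6]  zeros at y ∈ {1, 6}
  x = 10: [0↦5, 1↦6, 2↦0, 3↦9, 4↦0, 5↦6, 6↦5, 7↦8, 8↦4, 9↦4, 10↦8]  zeros at y ∈ {2, 4}
Collecting zeros: affine points = {(2, 6), (2, 8), (3, 4), (3, 9), (5, 2), (5, 9), (7, 1), (7, 8), (9, 1), (9, 6), (10, 2), (10, 4)}.
Total count |C(F_11)_aff| = 12.


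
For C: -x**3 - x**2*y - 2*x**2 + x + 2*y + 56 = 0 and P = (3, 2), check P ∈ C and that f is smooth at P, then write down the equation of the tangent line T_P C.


Tangent line at P: -50*x - 7*y + 164 = 0.

Step 1: f(3, 2) = 0, so P lies on C.
Step 2: partial derivatives
  f_x(x, y) = -3*x**2 - 2*x*y - 4*x + 1, f_y(x, y) = 2 - x**2.
  f_x(P) = -50, f_y(P) = -7 (gradient nonzero, so P is smooth).
Step 3: tangent line at P: -50·(x − 3) + -7·(y − 2) = 0.
Expanding: -50*x - 7*y + 164 = 0.


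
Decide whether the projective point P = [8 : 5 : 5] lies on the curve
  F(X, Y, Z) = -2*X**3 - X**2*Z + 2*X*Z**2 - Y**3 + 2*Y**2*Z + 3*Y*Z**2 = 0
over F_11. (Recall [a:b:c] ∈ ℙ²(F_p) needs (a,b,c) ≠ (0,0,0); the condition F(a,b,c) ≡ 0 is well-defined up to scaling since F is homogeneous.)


F(8,5,5) ≡ 7 (mod 11); P is NOT on the curve.

Evaluate F(8, 5, 5) term-by-term (mod 11).
  -2*X**3 ↦ -2·512·1·1 = -1024
  -X**2*Z ↦ -1·64·1·5 = -320
  2*X*Z**2 ↦ 2·8·1·25 = 400
  -Y**3 ↦ -1·1·125·1 = -125
  2*Y**2*Z ↦ 2·1·25·5 = 250
  3*Y*Z**2 ↦ 3·1·5·25 = 375
Sum: F(8, 5, 5) = (-1024) + (-320) + (400) + (-125) + (250) + (375) = -444.
Reducing mod 11: -444 ≡ 7 (mod 11).
Since F(a, b, c) ≡ 7 ≠ 0 (mod 11), P does NOT lie on the curve.


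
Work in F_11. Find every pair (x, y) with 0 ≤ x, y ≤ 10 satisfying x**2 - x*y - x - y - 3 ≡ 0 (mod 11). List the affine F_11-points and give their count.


Affine F_11-points: {(0, 8), (1, 4), (2, 7), (3, 9), (4, 4), (5, 1), (6, 7), (7, 9), (8, 1), (9, 8)}; count = 10.

For each of the 121 pairs (x, y) ∈ F_11², evaluate f(x, y) mod 11. Record the zeros.
  x = 0: [0↦8, 1↦7, 2↦6, 3↦5, 4↦4, 5↦3, 6↦2, 7↦1, 8↦0, 9↦10, 10↦9]  zeros at y ∈ {8}
  x = 1: [0↦8, 1↦6, 2↦4, 3↦2, 4↦0, 5↦9, 6↦7, 7↦5, 8↦3, 9↦1, 10↦10]  zeros at y ∈ {4}
  x = 2: [0↦10, 1↦7, 2↦4, 3↦1, 4↦9, 5↦6, 6↦3, 7↦0, 8↦8, 9↦5, 10↦2]  zeros at y ∈ {7}
  x = 3: [0↦3, 1↦10, 2↦6, 3↦2, 4↦9, 5↦5, 6↦1, 7↦8, 8↦4, 9↦0, 10↦7]  zeros at y ∈ {9}
  x = 4: [0↦9, 1↦4, 2↦10, 3↦5, 4↦0, 5↦6, 6↦1, 7↦7, 8↦2, 9↦8, 10↦3]  zeros at y ∈ {4}
  x = 5: [0↦6, 1↦0, 2↦5, 3↦10, 4↦4, 5↦9, 6↦3, 7↦8, 8↦2, 9↦7, 10↦1]  zeros at y ∈ {1}
  x = 6: [0↦5, 1↦9, 2↦2, 3↦6, 4↦10, 5↦3, 6↦7, 7↦0, 8↦4, 9↦8, 10↦1]  zeros at y ∈ {7}
  x = 7: [0↦6, 1↦9, 2↦1, 3↦4, 4↦7, 5↦10, 6↦2, 7↦5, 8↦8, 9↦0, 10↦3]  zeros at y ∈ {9}
  x = 8: [0↦9, 1↦0, 2↦2, 3↦4, 4↦6, 5↦8, 6↦10, 7↦1, 8↦3, 9↦5, 10↦7]  zeros at y ∈ {1}
  x = 9: [0↦3, 1↦4, 2↦5, 3↦6, 4↦7, 5↦8, 6↦9, 7↦10, 8↦0, 9↦1, 10↦2]  zeros at y ∈ {8}
  x = 10: [0↦10, 1↦10, 2↦10, 3↦10, 4↦10, 5↦10, 6↦10, 7↦10, 8↦10, 9↦10, 10↦10]  zeros at y ∈ ∅
Collecting zeros: affine points = {(0, 8), (1, 4), (2, 7), (3, 9), (4, 4), (5, 1), (6, 7), (7, 9), (8, 1), (9, 8)}.
Total count |C(F_11)_aff| = 10.


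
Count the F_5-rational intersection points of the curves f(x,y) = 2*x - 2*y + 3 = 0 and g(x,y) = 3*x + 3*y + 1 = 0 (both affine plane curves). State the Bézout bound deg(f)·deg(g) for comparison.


Common zeros: {(2, 1)}; count = 1; Bézout bound = 1.

deg(f) = 1, deg(g) = 1, so Bézout bound = 1.
Scan x ∈ F_5. For each x, list the y ∈ F_5 with f(x, y) ≡ 0 and those with g(x, y) ≡ 0 (mod 5); the common zeros in that column are the intersection.
  x = 0: f ≡ 0 at y ∈ {4}; g ≡ 0 at y ∈ {3}; common: ∅.
  x = 1: f ≡ 0 at y ∈ {0}; g ≡ 0 at y ∈ {2}; common: ∅.
  x = 2: f ≡ 0 at y ∈ {1}; g ≡ 0 at y ∈ {1}; common: {1}.
  x = 3: f ≡ 0 at y ∈ {2}; g ≡ 0 at y ∈ {0}; common: ∅.
  x = 4: f ≡ 0 at y ∈ {3}; g ≡ 0 at y ∈ {4}; common: ∅.
Collecting: common zeros = {(2, 1)}, so the count is 1.
Comparison with the Bézout bound: 1 ≤ 1 = deg(f)·deg(g), as expected for curves with no common component (the bound is attained).


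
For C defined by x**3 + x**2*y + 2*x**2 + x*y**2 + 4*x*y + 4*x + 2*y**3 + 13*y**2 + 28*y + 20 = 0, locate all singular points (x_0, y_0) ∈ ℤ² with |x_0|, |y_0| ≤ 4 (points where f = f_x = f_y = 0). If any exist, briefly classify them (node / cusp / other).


Singular points: {(0, -2)}; classification: cusp.

Compute partial derivatives:
  f_x = 3*x**2 + 2*x*y + 4*x + y**2 + 4*y + 4.
  f_y = x**2 + 2*x*y + 4*x + 6*y**2 + 26*y + 28.
Scan x_0 ∈ {−4, ..., 4}. For each x_0, f_y(x_0, y) is a polynomial in y; find its integer roots y ∈ {−4, ..., 4}, then test f_x and f at those candidates.
  x = -4: f_y(-4, y) = 6*y**2 + 18*y + 28; no integer root y with |y| ≤ 4.
  x = -3: f_y(-3, y) = 6*y**2 + 20*y + 25; no integer root y with |y| ≤ 4.
  x = -2: f_y(-2, y) = 6*y**2 + 22*y + 24; no integer root y with |y| ≤ 4.
  x = -1: f_y(-1, y) = 6*y**2 + 24*y + 25; no integer root y with |y| ≤ 4.
  x = 0: f_y(0, y) = 6*y**2 + 26*y + 28; vanishes at y ∈ {-2}. (0, -2): f_x = 0, f = 0 — SINGULAR.
  x = 1: f_y(1, y) = 6*y**2 + 28*y + 33; no integer root y with |y| ≤ 4.
  x = 2: f_y(2, y) = 6*y**2 + 30*y + 40; no integer root y with |y| ≤ 4.
  x = 3: f_y(3, y) = 6*y**2 + 32*y + 49; no integer root y with |y| ≤ 4.
  x = 4: f_y(4, y) = 6*y**2 + 34*y + 60; no integer root y with |y| ≤ 4.
Only singular point on the grid: (0, -2).
Classify: substitute x = 0 + u, y = -2 + v and expand: f = u**3 + u**2*v + u*v**2 + 2*v**3 + v**2.
No constant or linear terms (consistent with a singular point). Quadratic part: v**2. Cubic part: u**3 + u**2*v + u*v**2 + 2*v**3.
The quadratic part v**2 is a perfect square, so there is a single (double) tangent line v = 0, i.e. y = -2. Restricting the cubic part to that line (v = 0) leaves u**3 ≠ 0, so f is not divisible by v and the branch is v² ≈ -u**3 to lowest order — this is a cusp.
Classification: cusp.


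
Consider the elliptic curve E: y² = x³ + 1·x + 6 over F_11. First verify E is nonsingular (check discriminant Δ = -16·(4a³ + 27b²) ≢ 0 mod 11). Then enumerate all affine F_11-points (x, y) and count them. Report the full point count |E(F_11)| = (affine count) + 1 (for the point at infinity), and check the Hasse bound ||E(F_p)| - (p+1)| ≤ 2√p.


Affine points = {(2, 4), (2, 7), (3, 5), (3, 6), (5, 2), (5, 9), (7, 2), (7, 9), (8, 3), (8, 8), (10, 2), (10, 9)}; affine count = 12; |E(F_11)| = 13.

Discriminant check: Δ ∝ 4a³ + 27b² = 4·1³ + 27·6² = 4·1 + 27·36 ≡ 8 (mod 11). Nonzero ⇒ E is nonsingular.
For each x ∈ F_11, compute rhs = x³ + 1·x + 6 mod 11, then count y ∈ F_11 with y² ≡ rhs.
  x = 0: rhs = 6, matching y values: none (0 points).
  x = 1: rhs = 8, matching y values: none (0 points).
  x = 2: rhs = 5, matching y values: 4, 7 (2 points).
  x = 3: rhs = 3, matching y values: 5, 6 (2 points).
  x = 4: rhs = 8, matching y values: none (0 points).
  x = 5: rhs = 4, matching y values: 2, 9 (2 points).
  x = 6: rhs = 8, matching y values: none (0 points).
  x = 7: rhs = 4, matching y values: 2, 9 (2 points).
  x = 8: rhs = 9, matching y values: 3, 8 (2 points).
  x = 9: rhs = 7, matching y values: none (0 points).
  x = 10: rhs = 4, matching y values: 2, 9 (2 points).
Total affine count: 12.
Full point count |E(F_11)| = 12 + 1 = 13.
Hasse bound: |13 − (11+1)| = |1| = 1 ≤ 2√11 ≈ 6.6332 ✓.


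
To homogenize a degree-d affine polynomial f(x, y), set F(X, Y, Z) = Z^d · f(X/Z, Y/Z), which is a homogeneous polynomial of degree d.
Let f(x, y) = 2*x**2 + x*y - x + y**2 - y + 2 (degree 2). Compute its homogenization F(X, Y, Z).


F(X, Y, Z) = 2*X**2 + X*Y - X*Z + Y**2 - Y*Z + 2*Z**2

deg(f) = 2.
Substitute x = X/Z, y = Y/Z into f, then multiply by Z^2.
  monomial 2·x^2·y^0 ↦ 2·X^2·Y^0·Z^0.
  monomial 1·x^1·y^1 ↦ 1·X^1·Y^1·Z^0.
  monomial -1·x^1·y^0 ↦ -1·X^1·Y^0·Z^1.
  monomial 1·x^0·y^2 ↦ 1·X^0·Y^2·Z^0.
  monomial -1·x^0·y^1 ↦ -1·X^0·Y^1·Z^1.
  monomial 2·x^0·y^0 ↦ 2·X^0·Y^0·Z^2.
Collecting: F(X, Y, Z) = 2*X**2 + X*Y - X*Z + Y**2 - Y*Z + 2*Z**2.


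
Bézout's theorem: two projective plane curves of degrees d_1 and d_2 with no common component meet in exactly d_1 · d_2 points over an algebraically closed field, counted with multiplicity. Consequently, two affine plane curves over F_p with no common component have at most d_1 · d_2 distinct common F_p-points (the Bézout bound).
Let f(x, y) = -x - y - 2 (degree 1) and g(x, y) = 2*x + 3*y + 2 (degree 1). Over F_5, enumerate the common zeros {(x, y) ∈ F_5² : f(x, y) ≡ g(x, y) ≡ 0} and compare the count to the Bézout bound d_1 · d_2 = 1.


Common zeros: {(1, 2)}; count = 1; Bézout bound = 1.

deg(f) = 1, deg(g) = 1, so Bézout bound = 1.
Scan x ∈ F_5. For each x, list the y ∈ F_5 with f(x, y) ≡ 0 and those with g(x, y) ≡ 0 (mod 5); the common zeros in that column are the intersection.
  x = 0: f ≡ 0 at y ∈ {3}; g ≡ 0 at y ∈ {1}; common: ∅.
  x = 1: f ≡ 0 at y ∈ {2}; g ≡ 0 at y ∈ {2}; common: {2}.
  x = 2: f ≡ 0 at y ∈ {1}; g ≡ 0 at y ∈ {3}; common: ∅.
  x = 3: f ≡ 0 at y ∈ {0}; g ≡ 0 at y ∈ {4}; common: ∅.
  x = 4: f ≡ 0 at y ∈ {4}; g ≡ 0 at y ∈ {0}; common: ∅.
Collecting: common zeros = {(1, 2)}, so the count is 1.
Comparison with the Bézout bound: 1 ≤ 1 = deg(f)·deg(g), as expected for curves with no common component (the bound is attained).


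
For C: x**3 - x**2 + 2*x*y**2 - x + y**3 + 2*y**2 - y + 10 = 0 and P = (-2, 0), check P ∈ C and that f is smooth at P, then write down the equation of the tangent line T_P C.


Tangent line at P: 15*x - y + 30 = 0.

Step 1: f(-2, 0) = 0, so P lies on C.
Step 2: partial derivatives
  f_x(x, y) = 3*x**2 - 2*x + 2*y**2 - 1, f_y(x, y) = 4*x*y + 3*y**2 + 4*y - 1.
  f_x(P) = 15, f_y(P) = -1 (gradient nonzero, so P is smooth).
Step 3: tangent line at P: 15·(x − -2) + -1·(y − 0) = 0.
Expanding: 15*x - y + 30 = 0.


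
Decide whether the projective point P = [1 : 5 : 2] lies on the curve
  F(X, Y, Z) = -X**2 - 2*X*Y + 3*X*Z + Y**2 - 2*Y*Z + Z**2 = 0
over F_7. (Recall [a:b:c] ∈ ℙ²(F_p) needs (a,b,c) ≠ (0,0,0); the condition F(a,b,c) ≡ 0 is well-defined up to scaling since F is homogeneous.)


F(1,5,2) ≡ 4 (mod 7); P is NOT on the curve.

Evaluate F(1, 5, 2) term-by-term (mod 7).
  -X**2 ↦ -1·1·1·1 = -1
  -2*X*Y ↦ -2·1·5·1 = -10
  3*X*Z ↦ 3·1·1·2 = 6
  Y**2 ↦ 1·1·25·1 = 25
  -2*Y*Z ↦ -2·1·5·2 = -20
  Z**2 ↦ 1·1·1·4 = 4
Sum: F(1, 5, 2) = (-1) + (-10) + (6) + (25) + (-20) + (4) = 4.
Reducing mod 7: 4 ≡ 4 (mod 7).
Since F(a, b, c) ≡ 4 ≠ 0 (mod 7), P does NOT lie on the curve.


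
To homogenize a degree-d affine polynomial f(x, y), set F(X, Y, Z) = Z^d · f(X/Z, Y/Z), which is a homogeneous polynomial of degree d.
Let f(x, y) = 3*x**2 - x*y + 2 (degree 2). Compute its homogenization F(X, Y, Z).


F(X, Y, Z) = 3*X**2 - X*Y + 2*Z**2

deg(f) = 2.
Substitute x = X/Z, y = Y/Z into f, then multiply by Z^2.
  monomial 3·x^2·y^0 ↦ 3·X^2·Y^0·Z^0.
  monomial -1·x^1·y^1 ↦ -1·X^1·Y^1·Z^0.
  monomial 2·x^0·y^0 ↦ 2·X^0·Y^0·Z^2.
Collecting: F(X, Y, Z) = 3*X**2 - X*Y + 2*Z**2.


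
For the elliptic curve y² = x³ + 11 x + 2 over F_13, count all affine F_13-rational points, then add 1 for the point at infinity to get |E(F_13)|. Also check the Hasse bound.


Affine points = {(1, 1), (1, 12), (3, 6), (3, 7), (5, 0), (8, 2), (8, 11), (12, 4), (12, 9)}; affine count = 9; |E(F_13)| = 10.

Discriminant check: Δ ∝ 4a³ + 27b² = 4·11³ + 27·2² = 4·1331 + 27·4 ≡ 11 (mod 13). Nonzero ⇒ E is nonsingular.
For each x ∈ F_13, compute rhs = x³ + 11·x + 2 mod 13, then count y ∈ F_13 with y² ≡ rhs.
  x = 0: rhs = 2, matching y values: none (0 points).
  x = 1: rhs = 1, matching y values: 1, 12 (2 points).
  x = 2: rhs = 6, matching y values: none (0 points).
  x = 3: rhs = 10, matching y values: 6, 7 (2 points).
  x = 4: rhs = 6, matching y values: none (0 points).
  x = 5: rhs = 0, matching y values: 0 (1 points).
  x = 6: rhs = 11, matching y values: none (0 points).
  x = 7: rhs = 6, matching y values: none (0 points).
  x = 8: rhs = 4, matching y values: 2, 11 (2 points).
  x = 9: rhs = 11, matching y values: none (0 points).
  x = 10: rhs = 7, matching y values: none (0 points).
  x = 11: rhs = 11, matching y values: none (0 points).
  x = 12: rhs = 3, matching y values: 4, 9 (2 points).
Total affine count: 9.
Full point count |E(F_13)| = 9 + 1 = 10.
Hasse bound: |10 − (13+1)| = |-4| = 4 ≤ 2√13 ≈ 7.2111 ✓.


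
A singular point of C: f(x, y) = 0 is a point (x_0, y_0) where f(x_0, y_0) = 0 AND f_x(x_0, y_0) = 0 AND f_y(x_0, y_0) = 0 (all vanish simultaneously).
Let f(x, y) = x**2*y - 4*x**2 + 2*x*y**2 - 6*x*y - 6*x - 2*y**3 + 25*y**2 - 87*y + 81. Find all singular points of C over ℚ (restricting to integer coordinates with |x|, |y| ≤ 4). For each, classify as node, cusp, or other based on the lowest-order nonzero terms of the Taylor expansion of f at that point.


Singular points: {(-3, 3)}; classification: node.

Compute partial derivatives:
  f_x = 2*x*y - 8*x + 2*y**2 - 6*y - 6.
  f_y = x**2 + 4*x*y - 6*x - 6*y**2 + 50*y - 87.
Scan x_0 ∈ {−4, ..., 4}. For each x_0, f_y(x_0, y) is a polynomial in y; find its integer roots y ∈ {−4, ..., 4}, then test f_x and f at those candidates.
  x = -4: f_y(-4, y) = -6*y**2 + 34*y - 47; no integer root y with |y| ≤ 4.
  x = -3: f_y(-3, y) = -6*y**2 + 38*y - 60; vanishes at y ∈ {3}. (-3, 3): f_x = 0, f = 0 — SINGULAR.
  x = -2: f_y(-2, y) = -6*y**2 + 42*y - 71; no integer root y with |y| ≤ 4.
  x = -1: f_y(-1, y) = -6*y**2 + 46*y - 80; no integer root y with |y| ≤ 4.
  x = 0: f_y(0, y) = -6*y**2 + 50*y - 87; no integer root y with |y| ≤ 4.
  x = 1: f_y(1, y) = -6*y**2 + 54*y - 92; no integer root y with |y| ≤ 4.
  x = 2: f_y(2, y) = -6*y**2 + 58*y - 95; no integer root y with |y| ≤ 4.
  x = 3: f_y(3, y) = -6*y**2 + 62*y - 96; no integer root y with |y| ≤ 4.
  x = 4: f_y(4, y) = -6*y**2 + 66*y - 95; no integer root y with |y| ≤ 4.
Only singular point on the grid: (-3, 3).
Classify: substitute x = -3 + u, y = 3 + v and expand: f = u**2*v - u**2 + 2*u*v**2 - 2*v**3 + v**2.
No constant or linear terms (consistent with a singular point). Quadratic part: -u**2 + v**2. Cubic part: u**2*v + 2*u*v**2 - 2*v**3.
The quadratic part v**2 - u**2 = (v − u)(v + u) splits into two distinct linear factors, so there are two distinct tangent lines y − 3 = ±(x − -3) — this is a node (ordinary double point).
Classification: node.


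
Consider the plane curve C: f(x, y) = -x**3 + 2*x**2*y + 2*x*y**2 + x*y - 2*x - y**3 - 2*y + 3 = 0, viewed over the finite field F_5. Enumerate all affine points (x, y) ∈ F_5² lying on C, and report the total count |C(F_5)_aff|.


Affine F_5-points: {(0, 1), (0, 3), (1, 0), (2, 2), (3, 0)}; count = 5.

For each of the 25 pairs (x, y) ∈ F_5², evaluate f(x, y) mod 5. Record the zeros.
  x = 0: [0↦3, 1↦0, 2↦1, 3↦0, 4↦1]  zeros at y ∈ {1, 3}
  x = 1: [0↦0, 1↦2, 2↦2, 3↦4, 4↦2]  zeros at y ∈ {0}
  x = 2: [0↦1, 1↦2, 2↦0, 3↦4, 4↦3]  zeros at y ∈ {2}
  x = 3: [0↦0, 1↦4, 2↦4, 3↦4, 4↦3]  zeros at y ∈ {0}
  x = 4: [0↦1, 1↦2, 2↦3, 3↦3, 4↦1]  zeros at y ∈ ∅
Collecting zeros: affine points = {(0, 1), (0, 3), (1, 0), (2, 2), (3, 0)}.
Total count |C(F_5)_aff| = 5.


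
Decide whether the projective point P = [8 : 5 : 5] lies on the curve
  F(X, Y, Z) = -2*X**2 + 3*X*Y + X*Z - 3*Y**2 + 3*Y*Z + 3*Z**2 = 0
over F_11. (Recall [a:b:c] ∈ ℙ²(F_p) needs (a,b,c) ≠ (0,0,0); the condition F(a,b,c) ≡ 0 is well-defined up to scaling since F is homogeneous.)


F(8,5,5) ≡ 8 (mod 11); P is NOT on the curve.

Evaluate F(8, 5, 5) term-by-term (mod 11).
  -2*X**2 ↦ -2·64·1·1 = -128
  3*X*Y ↦ 3·8·5·1 = 120
  X*Z ↦ 1·8·1·5 = 40
  -3*Y**2 ↦ -3·1·25·1 = -75
  3*Y*Z ↦ 3·1·5·5 = 75
  3*Z**2 ↦ 3·1·1·25 = 75
Sum: F(8, 5, 5) = (-128) + (120) + (40) + (-75) + (75) + (75) = 107.
Reducing mod 11: 107 ≡ 8 (mod 11).
Since F(a, b, c) ≡ 8 ≠ 0 (mod 11), P does NOT lie on the curve.


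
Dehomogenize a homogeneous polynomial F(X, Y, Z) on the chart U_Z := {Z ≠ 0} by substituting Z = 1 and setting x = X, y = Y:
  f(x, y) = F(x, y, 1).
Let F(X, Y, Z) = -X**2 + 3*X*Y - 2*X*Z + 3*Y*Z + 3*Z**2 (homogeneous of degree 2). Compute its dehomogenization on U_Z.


f(x, y) = -x**2 + 3*x*y - 2*x + 3*y + 3

On U_Z we set Z = 1. Each monomial c·X^i·Y^j·Z^k in F becomes c·x^i·y^j·1^k = c·x^i·y^j.
Substituting Z = 1: F(X, Y, 1) = -x**2 + 3*x*y - 2*x + 3*y + 3.
Note: deg(f) ≤ deg(F) = 2; strict inequality happens when F is divisible by Z (lost terms).


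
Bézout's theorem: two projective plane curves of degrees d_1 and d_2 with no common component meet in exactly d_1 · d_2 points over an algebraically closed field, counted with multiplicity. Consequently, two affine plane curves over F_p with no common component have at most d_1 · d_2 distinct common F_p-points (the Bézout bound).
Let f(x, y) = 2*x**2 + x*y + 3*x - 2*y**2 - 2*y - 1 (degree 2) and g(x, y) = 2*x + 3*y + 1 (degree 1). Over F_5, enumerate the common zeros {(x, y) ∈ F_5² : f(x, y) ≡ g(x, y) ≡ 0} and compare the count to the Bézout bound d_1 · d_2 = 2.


Common zeros: {(0, 3), (3, 1)}; count = 2; Bézout bound = 2.

deg(f) = 2, deg(g) = 1, so Bézout bound = 2.
Scan x ∈ F_5. For each x, list the y ∈ F_5 with f(x, y) ≡ 0 and those with g(x, y) ≡ 0 (mod 5); the common zeros in that column are the intersection.
  x = 0: f ≡ 0 at y ∈ {1, 3}; g ≡ 0 at y ∈ {3}; common: {3}.
  x = 1: f ≡ 0 at y ∈ ∅; g ≡ 0 at y ∈ {4}; common: ∅.
  x = 2: f ≡ 0 at y ∈ {2, 3}; g ≡ 0 at y ∈ {0}; common: ∅.
  x = 3: f ≡ 0 at y ∈ {1, 2}; g ≡ 0 at y ∈ {1}; common: {1}.
  x = 4: f ≡ 0 at y ∈ ∅; g ≡ 0 at y ∈ {2}; common: ∅.
Collecting: common zeros = {(0, 3), (3, 1)}, so the count is 2.
Comparison with the Bézout bound: 2 ≤ 2 = deg(f)·deg(g), as expected for curves with no common component (the bound is attained).


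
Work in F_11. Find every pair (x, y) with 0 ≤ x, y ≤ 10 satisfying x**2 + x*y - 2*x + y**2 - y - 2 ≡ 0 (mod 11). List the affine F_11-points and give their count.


Affine F_11-points: {(0, 2), (0, 10), (1, 5), (1, 6), (2, 1), (2, 9), (3, 10), (6, 0), (6, 6), (7, 0), (7, 5), (10, 1)}; count = 12.

For each of the 121 pairs (x, y) ∈ F_11², evaluate f(x, y) mod 11. Record the zeros.
  x = 0: [0↦9, 1↦9, 2↦0, 3↦4, 4↦10, 5↦7, 6↦6, 7↦7, 8↦10, 9↦4, 10↦0]  zeros at y ∈ {2, 10}
  x = 1: [0↦8, 1↦9, 2↦1, 3↦6, 4↦2, 5↦0, 6↦0, 7↦2, 8↦6, 9↦1, 10↦9]  zeros at y ∈ {5, 6}
  x = 2: [0↦9, 1↦0, 2↦4, 3↦10, 4↦7, 5↦6, 6↦7, 7↦10, 8↦4, 9↦0, 10↦9]  zeros at y ∈ {1, 9}
  x = 3: [0↦1, 1↦4, 2↦9, 3↦5, 4↦3, 5↦3, 6↦5, 7↦9, 8↦4, 9↦1, 10↦0]  zeros at y ∈ {10}
  x = 4: [0↦6, 1↦10, 2↦5, 3↦2, 4↦1, 5↦2, 6↦5, 7↦10, 8↦6, 9↦4, 10↦4]  zeros at y ∈ ∅
  x = 5: [0↦2, 1↦7, 2↦3, 3↦1, 4↦1, 5↦3, 6↦7, 7↦2, 8↦10, 9↦9, 10↦10]  zeros at y ∈ ∅
  x = 6: [0↦0, 1↦6, 2↦3, 3↦2, 4↦3, 5↦6, 6↦0, 7↦7, 8↦5, 9↦5, 10↦7]  zeros at y ∈ {0, 6}
  x = 7: [0↦0, 1↦7, 2↦5, 3↦5, 4↦7, 5↦0, 6↦6, 7↦3, 8↦2, 9↦3, 10↦6]  zeros at y ∈ {0, 5}
  x = 8: [0↦2, 1↦10, 2↦9, 3↦10, 4↦2, 5↦7, 6↦3, 7↦1, 8↦1, 9↦3, 10↦7]  zeros at y ∈ ∅
  x = 9: [0↦6, 1↦4, 2↦4, 3↦6, 4↦10, 5↦5, 6↦2, 7↦1, 8↦2, 9↦5, 10↦10]  zeros at y ∈ ∅
  x = 10: [0↦1, 1↦0, 2↦1, 3↦4, 4↦9, 5↦5, 6↦3, 7↦3, 8↦5, 9↦9, 10↦4]  zeros at y ∈ {1}
Collecting zeros: affine points = {(0, 2), (0, 10), (1, 5), (1, 6), (2, 1), (2, 9), (3, 10), (6, 0), (6, 6), (7, 0), (7, 5), (10, 1)}.
Total count |C(F_11)_aff| = 12.


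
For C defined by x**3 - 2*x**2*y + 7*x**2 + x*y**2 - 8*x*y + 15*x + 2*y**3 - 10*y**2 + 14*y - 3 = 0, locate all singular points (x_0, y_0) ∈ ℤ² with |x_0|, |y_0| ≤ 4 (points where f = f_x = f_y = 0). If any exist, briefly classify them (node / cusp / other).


Singular points: {(-1, 2)}; classification: cusp.

Compute partial derivatives:
  f_x = 3*x**2 - 4*x*y + 14*x + y**2 - 8*y + 15.
  f_y = -2*x**2 + 2*x*y - 8*x + 6*y**2 - 20*y + 14.
Scan x_0 ∈ {−4, ..., 4}. For each x_0, f_y(x_0, y) is a polynomial in y; find its integer roots y ∈ {−4, ..., 4}, then test f_x and f at those candidates.
  x = -4: f_y(-4, y) = 6*y**2 - 28*y + 14; no integer root y with |y| ≤ 4.
  x = -3: f_y(-3, y) = 6*y**2 - 26*y + 20; vanishes at y ∈ {1}. (-3, 1): f_x = 5 ≠ 0.
  x = -2: f_y(-2, y) = 6*y**2 - 24*y + 22; no integer root y with |y| ≤ 4.
  x = -1: f_y(-1, y) = 6*y**2 - 22*y + 20; vanishes at y ∈ {2}. (-1, 2): f_x = 0, f = 0 — SINGULAR.
  x = 0: f_y(0, y) = 6*y**2 - 20*y + 14; vanishes at y ∈ {1}. (0, 1): f_x = 8 ≠ 0.
  x = 1: f_y(1, y) = 6*y**2 - 18*y + 4; no integer root y with |y| ≤ 4.
  x = 2: f_y(2, y) = 6*y**2 - 16*y - 10; no integer root y with |y| ≤ 4.
  x = 3: f_y(3, y) = 6*y**2 - 14*y - 28; no integer root y with |y| ≤ 4.
  x = 4: f_y(4, y) = 6*y**2 - 12*y - 50; no integer root y with |y| ≤ 4.
Only singular point on the grid: (-1, 2).
Classify: substitute x = -1 + u, y = 2 + v and expand: f = u**3 - 2*u**2*v + u*v**2 + 2*v**3 + v**2.
No constant or linear terms (consistent with a singular point). Quadratic part: v**2. Cubic part: u**3 - 2*u**2*v + u*v**2 + 2*v**3.
The quadratic part v**2 is a perfect square, so there is a single (double) tangent line v = 0, i.e. y = 2. Restricting the cubic part to that line (v = 0) leaves u**3 ≠ 0, so f is not divisible by v and the branch is v² ≈ -u**3 to lowest order — this is a cusp.
Classification: cusp.


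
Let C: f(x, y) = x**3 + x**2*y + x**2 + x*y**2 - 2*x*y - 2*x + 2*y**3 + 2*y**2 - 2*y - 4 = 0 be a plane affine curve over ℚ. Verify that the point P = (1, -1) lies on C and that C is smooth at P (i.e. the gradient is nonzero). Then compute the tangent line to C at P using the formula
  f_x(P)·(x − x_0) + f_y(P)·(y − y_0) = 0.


Tangent line at P: 4*x - 3*y - 7 = 0.

Step 1: f(1, -1) = 0, so P lies on C.
Step 2: partial derivatives
  f_x(x, y) = 3*x**2 + 2*x*y + 2*x + y**2 - 2*y - 2, f_y(x, y) = x**2 + 2*x*y - 2*x + 6*y**2 + 4*y - 2.
  f_x(P) = 4, f_y(P) = -3 (gradient nonzero, so P is smooth).
Step 3: tangent line at P: 4·(x − 1) + -3·(y − -1) = 0.
Expanding: 4*x - 3*y - 7 = 0.


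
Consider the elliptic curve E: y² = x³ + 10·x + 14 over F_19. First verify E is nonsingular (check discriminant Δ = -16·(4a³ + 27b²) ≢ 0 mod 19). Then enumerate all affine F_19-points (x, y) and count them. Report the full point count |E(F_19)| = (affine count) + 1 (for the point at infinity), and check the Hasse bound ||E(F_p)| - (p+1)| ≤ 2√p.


Affine points = {(1, 5), (1, 14), (2, 2), (2, 17), (4, 2), (4, 17), (6, 9), (6, 10), (7, 3), (7, 16), (8, 6), (8, 13), (9, 4), (9, 15), (11, 7), (11, 12), (12, 0), (13, 2), (13, 17), (15, 9), (15, 10), (17, 9), (17, 10)}; affine count = 23; |E(F_19)| = 24.

Discriminant check: Δ ∝ 4a³ + 27b² = 4·10³ + 27·14² = 4·1000 + 27·196 ≡ 1 (mod 19). Nonzero ⇒ E is nonsingular.
For each x ∈ F_19, compute rhs = x³ + 10·x + 14 mod 19, then count y ∈ F_19 with y² ≡ rhs.
  x = 0: rhs = 14, matching y values: none (0 points).
  x = 1: rhs = 6, matching y values: 5, 14 (2 points).
  x = 2: rhs = 4, matching y values: 2, 17 (2 points).
  x = 3: rhs = 14, matching y values: none (0 points).
  x = 4: rhs = 4, matching y values: 2, 17 (2 points).
  x = 5: rhs = 18, matching y values: none (0 points).
  x = 6: rhs = 5, matching y values: 9, 10 (2 points).
  x = 7: rhs = 9, matching y values: 3, 16 (2 points).
  x = 8: rhs = 17, matching y values: 6, 13 (2 points).
  x = 9: rhs = 16, matching y values: 4, 15 (2 points).
  x = 10: rhs = 12, matching y values: none (0 points).
  x = 11: rhs = 11, matching y values: 7, 12 (2 points).
  x = 12: rhs = 0, matching y values: 0 (1 points).
  x = 13: rhs = 4, matching y values: 2, 17 (2 points).
  x = 14: rhs = 10, matching y values: none (0 points).
  x = 15: rhs = 5, matching y values: 9, 10 (2 points).
  x = 16: rhs = 14, matching y values: none (0 points).
  x = 17: rhs = 5, matching y values: 9, 10 (2 points).
  x = 18: rhs = 3, matching y values: none (0 points).
Total affine count: 23.
Full point count |E(F_19)| = 23 + 1 = 24.
Hasse bound: |24 − (19+1)| = |4| = 4 ≤ 2√19 ≈ 8.7178 ✓.


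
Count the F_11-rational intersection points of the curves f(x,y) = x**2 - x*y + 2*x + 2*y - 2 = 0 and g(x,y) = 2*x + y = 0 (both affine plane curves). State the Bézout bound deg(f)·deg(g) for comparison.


Common zeros: ∅; count = 0; Bézout bound = 2.

deg(f) = 2, deg(g) = 1, so Bézout bound = 2.
Scan x ∈ F_11. For each x, list the y ∈ F_11 with f(x, y) ≡ 0 and those with g(x, y) ≡ 0 (mod 11); the common zeros in that column are the intersection.
  x = 0: f ≡ 0 at y ∈ {1}; g ≡ 0 at y ∈ {0}; common: ∅.
  x = 1: f ≡ 0 at y ∈ {10}; g ≡ 0 at y ∈ {9}; common: ∅.
  x = 2: f ≡ 0 at y ∈ ∅; g ≡ 0 at y ∈ {7}; common: ∅.
  x = 3: f ≡ 0 at y ∈ {2}; g ≡ 0 at y ∈ {5}; common: ∅.
  x = 4: f ≡ 0 at y ∈ {0}; g ≡ 0 at y ∈ {3}; common: ∅.
  x = 5: f ≡ 0 at y ∈ {0}; g ≡ 0 at y ∈ {1}; common: ∅.
  x = 6: f ≡ 0 at y ∈ {6}; g ≡ 0 at y ∈ {10}; common: ∅.
  x = 7: f ≡ 0 at y ∈ {10}; g ≡ 0 at y ∈ {8}; common: ∅.
  x = 8: f ≡ 0 at y ∈ {2}; g ≡ 0 at y ∈ {6}; common: ∅.
  x = 9: f ≡ 0 at y ∈ {6}; g ≡ 0 at y ∈ {4}; common: ∅.
  x = 10: f ≡ 0 at y ∈ {1}; g ≡ 0 at y ∈ {2}; common: ∅.
Collecting: common zeros = ∅, so the count is 0.
Comparison with the Bézout bound: 0 ≤ 2 = deg(f)·deg(g), as expected for curves with no common component (the affine F_11-count falls short of the bound because intersections may lie at infinity, over extension fields, or carry multiplicity).


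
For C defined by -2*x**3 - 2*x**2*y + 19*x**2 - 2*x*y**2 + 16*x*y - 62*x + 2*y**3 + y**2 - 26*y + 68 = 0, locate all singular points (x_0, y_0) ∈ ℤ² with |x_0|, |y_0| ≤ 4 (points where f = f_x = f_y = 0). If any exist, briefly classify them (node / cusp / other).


Singular points: {(3, 1)}; classification: node.

Compute partial derivatives:
  f_x = -6*x**2 - 4*x*y + 38*x - 2*y**2 + 16*y - 62.
  f_y = -2*x**2 - 4*x*y + 16*x + 6*y**2 + 2*y - 26.
Scan x_0 ∈ {−4, ..., 4}. For each x_0, f_y(x_0, y) is a polynomial in y; find its integer roots y ∈ {−4, ..., 4}, then test f_x and f at those candidates.
  x = -4: f_y(-4, y) = 6*y**2 + 18*y - 122; no integer root y with |y| ≤ 4.
  x = -3: f_y(-3, y) = 6*y**2 + 14*y - 92; no integer root y with |y| ≤ 4.
  x = -2: f_y(-2, y) = 6*y**2 + 10*y - 66; no integer root y with |y| ≤ 4.
  x = -1: f_y(-1, y) = 6*y**2 + 6*y - 44; no integer root y with |y| ≤ 4.
  x = 0: f_y(0, y) = 6*y**2 + 2*y - 26; no integer root y with |y| ≤ 4.
  x = 1: f_y(1, y) = 6*y**2 - 2*y - 12; no integer root y with |y| ≤ 4.
  x = 2: f_y(2, y) = 6*y**2 - 6*y - 2; no integer root y with |y| ≤ 4.
  x = 3: f_y(3, y) = 6*y**2 - 10*y + 4; vanishes at y ∈ {1}. (3, 1): f_x = 0, f = 0 — SINGULAR.
  x = 4: f_y(4, y) = 6*y**2 - 14*y + 6; no integer root y with |y| ≤ 4.
Only singular point on the grid: (3, 1).
Classify: substitute x = 3 + u, y = 1 + v and expand: f = -2*u**3 - 2*u**2*v - u**2 - 2*u*v**2 + 2*v**3 + v**2.
No constant or linear terms (consistent with a singular point). Quadratic part: -u**2 + v**2. Cubic part: -2*u**3 - 2*u**2*v - 2*u*v**2 + 2*v**3.
The quadratic part v**2 - u**2 = (v − u)(v + u) splits into two distinct linear factors, so there are two distinct tangent lines y − 1 = ±(x − 3) — this is a node (ordinary double point).
Classification: node.


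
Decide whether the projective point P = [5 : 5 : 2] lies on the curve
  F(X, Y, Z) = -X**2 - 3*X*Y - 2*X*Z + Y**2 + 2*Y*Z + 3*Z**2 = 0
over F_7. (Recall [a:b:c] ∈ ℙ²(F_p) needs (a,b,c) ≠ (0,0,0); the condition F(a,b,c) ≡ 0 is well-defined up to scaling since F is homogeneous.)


F(5,5,2) ≡ 0 (mod 7); P is on the curve.

Evaluate F(5, 5, 2) term-by-term (mod 7).
  -X**2 ↦ -1·25·1·1 = -25
  -3*X*Y ↦ -3·5·5·1 = -75
  -2*X*Z ↦ -2·5·1·2 = -20
  Y**2 ↦ 1·1·25·1 = 25
  2*Y*Z ↦ 2·1·5·2 = 20
  3*Z**2 ↦ 3·1·1·4 = 12
Sum: F(5, 5, 2) = (-25) + (-75) + (-20) + (25) + (20) + (12) = -63.
Reducing mod 7: -63 ≡ 0 (mod 7).
Since F(a, b, c) ≡ 0 (mod 7), P lies on the curve.


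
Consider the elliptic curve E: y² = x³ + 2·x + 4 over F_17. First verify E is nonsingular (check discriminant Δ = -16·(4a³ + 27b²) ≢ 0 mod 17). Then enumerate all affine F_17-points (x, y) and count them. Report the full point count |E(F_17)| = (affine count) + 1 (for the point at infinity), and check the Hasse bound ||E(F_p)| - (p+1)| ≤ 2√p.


Affine points = {(0, 2), (0, 15), (2, 4), (2, 13), (4, 5), (4, 12), (7, 2), (7, 15), (10, 2), (10, 15), (13, 0), (15, 3), (15, 14), (16, 1), (16, 16)}; affine count = 15; |E(F_17)| = 16.

Discriminant check: Δ ∝ 4a³ + 27b² = 4·2³ + 27·4² = 4·8 + 27·16 ≡ 5 (mod 17). Nonzero ⇒ E is nonsingular.
For each x ∈ F_17, compute rhs = x³ + 2·x + 4 mod 17, then count y ∈ F_17 with y² ≡ rhs.
  x = 0: rhs = 4, matching y values: 2, 15 (2 points).
  x = 1: rhs = 7, matching y values: none (0 points).
  x = 2: rhs = 16, matching y values: 4, 13 (2 points).
  x = 3: rhs = 3, matching y values: none (0 points).
  x = 4: rhs = 8, matching y values: 5, 12 (2 points).
  x = 5: rhs = 3, matching y values: none (0 points).
  x = 6: rhs = 11, matching y values: none (0 points).
  x = 7: rhs = 4, matching y values: 2, 15 (2 points).
  x = 8: rhs = 5, matching y values: none (0 points).
  x = 9: rhs = 3, matching y values: none (0 points).
  x = 10: rhs = 4, matching y values: 2, 15 (2 points).
  x = 11: rhs = 14, matching y values: none (0 points).
  x = 12: rhs = 5, matching y values: none (0 points).
  x = 13: rhs = 0, matching y values: 0 (1 points).
  x = 14: rhs = 5, matching y values: none (0 points).
  x = 15: rhs = 9, matching y values: 3, 14 (2 points).
  x = 16: rhs = 1, matching y values: 1, 16 (2 points).
Total affine count: 15.
Full point count |E(F_17)| = 15 + 1 = 16.
Hasse bound: |16 − (17+1)| = |-2| = 2 ≤ 2√17 ≈ 8.2462 ✓.


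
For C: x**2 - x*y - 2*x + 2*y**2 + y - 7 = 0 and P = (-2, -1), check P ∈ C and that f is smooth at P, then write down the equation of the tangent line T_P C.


Tangent line at P: -5*x - y - 11 = 0.

Step 1: f(-2, -1) = 0, so P lies on C.
Step 2: partial derivatives
  f_x(x, y) = 2*x - y - 2, f_y(x, y) = -x + 4*y + 1.
  f_x(P) = -5, f_y(P) = -1 (gradient nonzero, so P is smooth).
Step 3: tangent line at P: -5·(x − -2) + -1·(y − -1) = 0.
Expanding: -5*x - y - 11 = 0.


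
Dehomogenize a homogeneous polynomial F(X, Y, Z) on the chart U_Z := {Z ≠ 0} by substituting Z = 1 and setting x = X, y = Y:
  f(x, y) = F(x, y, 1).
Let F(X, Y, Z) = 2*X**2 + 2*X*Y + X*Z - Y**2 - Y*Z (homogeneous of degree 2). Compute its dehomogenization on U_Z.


f(x, y) = 2*x**2 + 2*x*y + x - y**2 - y

On U_Z we set Z = 1. Each monomial c·X^i·Y^j·Z^k in F becomes c·x^i·y^j·1^k = c·x^i·y^j.
Substituting Z = 1: F(X, Y, 1) = 2*x**2 + 2*x*y + x - y**2 - y.
Note: deg(f) ≤ deg(F) = 2; strict inequality happens when F is divisible by Z (lost terms).


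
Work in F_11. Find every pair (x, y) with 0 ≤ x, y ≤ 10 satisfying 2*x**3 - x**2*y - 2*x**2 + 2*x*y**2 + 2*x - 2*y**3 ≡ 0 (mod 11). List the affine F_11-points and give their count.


Affine F_11-points: {(0, 0), (1, 8), (2, 7), (2, 10), (4, 2), (5, 8), (6, 5), (6, 7), (10, 1), (10, 8)}; count = 10.

For each of the 121 pairs (x, y) ∈ F_11², evaluate f(x, y) mod 11. Record the zeros.
  x = 0: [0↦0, 1↦9, 2↦6, 3↦1, 4↦4, 5↦3, 6↦8, 7↦7, 8↦10, 9↦5, 10↦2]  zeros at y ∈ {0}
  x = 1: [0↦2, 1↦1, 2↦3, 3↦7, 4↦1, 5↦6, 6↦10, 7↦1, 8↦0, 9↦6, 10↦7]  zeros at y ∈ {8}
  x = 2: [0↦1, 1↦10, 2↦4, 3↦4, 4↦9, 5↦7, 6↦8, 7↦0, 8↦4, 9↦8, 10↦0]  zeros at y ∈ {7, 10}
  x = 3: [0↦9, 1↦4, 2↦10, 3↦4, 4↦7, 5↦7, 6↦3, 7↦5, 8↦1, 9↦1, 10↦4]  zeros at y ∈ ∅
  x = 4: [0↦5, 1↦6, 2↦0, 3↦8, 4↦7, 5↦7, 6↦7, 7↦6, 8↦3, 9↦8, 10↦9]  zeros at y ∈ {2}
  x = 5: [0↦1, 1↦6, 2↦8, 3↦6, 4↦10, 5↦8, 6↦10, 7↦4, 8↦0, 9↦8, 10↦5]  zeros at y ∈ {8}
  x = 6: [0↦9, 1↦5, 2↦2, 3↦10, 4↦6, 5↦0, 6↦2, 7↦0, 8↦4, 9↦2, 10↦4]  zeros at y ∈ {5, 7}
  x = 7: [0↦8, 1↦4, 2↦5, 3↦10, 4↦7, 5↦6, 6↦6, 7↦6, 8↦5, 9↦2, 10↦7]  zeros at y ∈ ∅
  x = 8: [0↦10, 1↦4, 2↦7, 3↦7, 4↦3, 5↦5, 6↦1, 7↦1, 8↦4, 9↦9, 10↦4]  zeros at y ∈ ∅
  x = 9: [0↦5, 1↦6, 2↦9, 3↦2, 4↦6, 5↦9, 6↦10, 7↦8, 8↦2, 9↦2, 10↦7]  zeros at y ∈ ∅
  x = 10: [0↦5, 1↦0, 2↦1, 3↦7, 4↦6, 5↦8, 6↦1, 7↦6, 8↦0, 9↦4, 10↦6]  zeros at y ∈ {1, 8}
Collecting zeros: affine points = {(0, 0), (1, 8), (2, 7), (2, 10), (4, 2), (5, 8), (6, 5), (6, 7), (10, 1), (10, 8)}.
Total count |C(F_11)_aff| = 10.


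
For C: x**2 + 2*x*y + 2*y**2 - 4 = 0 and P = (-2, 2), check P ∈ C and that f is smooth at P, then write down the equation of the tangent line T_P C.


Tangent line at P: 4*y - 8 = 0.

Step 1: f(-2, 2) = 0, so P lies on C.
Step 2: partial derivatives
  f_x(x, y) = 2*x + 2*y, f_y(x, y) = 2*x + 4*y.
  f_x(P) = 0, f_y(P) = 4 (gradient nonzero, so P is smooth).
Step 3: tangent line at P: 0·(x − -2) + 4·(y − 2) = 0.
Expanding: 4*y - 8 = 0.


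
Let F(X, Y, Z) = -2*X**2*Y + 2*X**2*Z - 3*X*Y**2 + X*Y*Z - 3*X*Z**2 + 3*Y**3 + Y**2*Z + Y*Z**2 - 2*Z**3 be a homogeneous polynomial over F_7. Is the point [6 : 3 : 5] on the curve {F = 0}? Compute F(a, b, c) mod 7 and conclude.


F(6,3,5) ≡ 0 (mod 7); P is on the curve.

Evaluate F(6, 3, 5) term-by-term (mod 7).
  -2*X**2*Y ↦ -2·36·3·1 = -216
  2*X**2*Z ↦ 2·36·1·5 = 360
  -3*X*Y**2 ↦ -3·6·9·1 = -162
  X*Y*Z ↦ 1·6·3·5 = 90
  -3*X*Z**2 ↦ -3·6·1·25 = -450
  3*Y**3 ↦ 3·1·27·1 = 81
  Y**2*Z ↦ 1·1·9·5 = 45
  Y*Z**2 ↦ 1·1·3·25 = 75
  -2*Z**3 ↦ -2·1·1·125 = -250
Sum: F(6, 3, 5) = (-216) + (360) + (-162) + (90) + (-450) + (81) + (45) + (75) + (-250) = -427.
Reducing mod 7: -427 ≡ 0 (mod 7).
Since F(a, b, c) ≡ 0 (mod 7), P lies on the curve.


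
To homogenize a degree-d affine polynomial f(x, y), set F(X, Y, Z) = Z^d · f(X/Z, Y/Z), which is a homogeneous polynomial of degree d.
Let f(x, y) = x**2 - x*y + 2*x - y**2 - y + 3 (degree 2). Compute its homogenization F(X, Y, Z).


F(X, Y, Z) = X**2 - X*Y + 2*X*Z - Y**2 - Y*Z + 3*Z**2

deg(f) = 2.
Substitute x = X/Z, y = Y/Z into f, then multiply by Z^2.
  monomial 1·x^2·y^0 ↦ 1·X^2·Y^0·Z^0.
  monomial -1·x^1·y^1 ↦ -1·X^1·Y^1·Z^0.
  monomial 2·x^1·y^0 ↦ 2·X^1·Y^0·Z^1.
  monomial -1·x^0·y^2 ↦ -1·X^0·Y^2·Z^0.
  monomial -1·x^0·y^1 ↦ -1·X^0·Y^1·Z^1.
  monomial 3·x^0·y^0 ↦ 3·X^0·Y^0·Z^2.
Collecting: F(X, Y, Z) = X**2 - X*Y + 2*X*Z - Y**2 - Y*Z + 3*Z**2.


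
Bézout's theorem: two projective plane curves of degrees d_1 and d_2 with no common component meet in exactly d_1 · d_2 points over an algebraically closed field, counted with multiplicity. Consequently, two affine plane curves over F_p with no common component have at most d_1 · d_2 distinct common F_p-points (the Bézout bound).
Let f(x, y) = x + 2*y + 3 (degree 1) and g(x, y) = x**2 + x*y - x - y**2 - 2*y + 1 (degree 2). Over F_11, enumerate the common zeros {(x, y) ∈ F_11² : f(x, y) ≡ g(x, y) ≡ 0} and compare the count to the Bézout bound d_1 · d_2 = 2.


Common zeros: ∅; count = 0; Bézout bound = 2.

deg(f) = 1, deg(g) = 2, so Bézout bound = 2.
Scan x ∈ F_11. For each x, list the y ∈ F_11 with f(x, y) ≡ 0 and those with g(x, y) ≡ 0 (mod 11); the common zeros in that column are the intersection.
  x = 0: f ≡ 0 at y ∈ {4}; g ≡ 0 at y ∈ ∅; common: ∅.
  x = 1: f ≡ 0 at y ∈ {9}; g ≡ 0 at y ∈ {3, 7}; common: ∅.
  x = 2: f ≡ 0 at y ∈ {3}; g ≡ 0 at y ∈ {5, 6}; common: ∅.
  x = 3: f ≡ 0 at y ∈ {8}; g ≡ 0 at y ∈ ∅; common: ∅.
  x = 4: f ≡ 0 at y ∈ {2}; g ≡ 0 at y ∈ {6, 7}; common: ∅.
  x = 5: f ≡ 0 at y ∈ {7}; g ≡ 0 at y ∈ {5, 9}; common: ∅.
  x = 6: f ≡ 0 at y ∈ {1}; g ≡ 0 at y ∈ ∅; common: ∅.
  x = 7: f ≡ 0 at y ∈ {6}; g ≡ 0 at y ∈ ∅; common: ∅.
  x = 8: f ≡ 0 at y ∈ {0}; g ≡ 0 at y ∈ {3}; common: ∅.
  x = 9: f ≡ 0 at y ∈ {5}; g ≡ 0 at y ∈ {9}; common: ∅.
  x = 10: f ≡ 0 at y ∈ {10}; g ≡ 0 at y ∈ ∅; common: ∅.
Collecting: common zeros = ∅, so the count is 0.
Comparison with the Bézout bound: 0 ≤ 2 = deg(f)·deg(g), as expected for curves with no common component (the affine F_11-count falls short of the bound because intersections may lie at infinity, over extension fields, or carry multiplicity).


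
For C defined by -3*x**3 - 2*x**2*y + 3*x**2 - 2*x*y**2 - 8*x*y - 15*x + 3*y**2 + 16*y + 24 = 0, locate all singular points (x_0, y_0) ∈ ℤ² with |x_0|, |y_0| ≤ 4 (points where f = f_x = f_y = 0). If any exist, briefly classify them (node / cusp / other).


Singular points: {(1, -3)}; classification: cusp.

Compute partial derivatives:
  f_x = -9*x**2 - 4*x*y + 6*x - 2*y**2 - 8*y - 15.
  f_y = -2*x**2 - 4*x*y - 8*x + 6*y + 16.
Scan x_0 ∈ {−4, ..., 4}. For each x_0, f_y(x_0, y) is a polynomial in y; find its integer roots y ∈ {−4, ..., 4}, then test f_x and f at those candidates.
  x = -4: f_y(-4, y) = 22*y + 16; no integer root y with |y| ≤ 4.
  x = -3: f_y(-3, y) = 18*y + 22; no integer root y with |y| ≤ 4.
  x = -2: f_y(-2, y) = 14*y + 24; no integer root y with |y| ≤ 4.
  x = -1: f_y(-1, y) = 10*y + 22; no integer root y with |y| ≤ 4.
  x = 0: f_y(0, y) = 6*y + 16; no integer root y with |y| ≤ 4.
  x = 1: f_y(1, y) = 2*y + 6; vanishes at y ∈ {-3}. (1, -3): f_x = 0, f = 0 — SINGULAR.
  x = 2: f_y(2, y) = -2*y - 8; vanishes at y ∈ {-4}. (2, -4): f_x = -7 ≠ 0.
  x = 3: f_y(3, y) = -6*y - 26; no integer root y with |y| ≤ 4.
  x = 4: f_y(4, y) = -10*y - 48; no integer root y with |y| ≤ 4.
Only singular point on the grid: (1, -3).
Classify: substitute x = 1 + u, y = -3 + v and expand: f = -3*u**3 - 2*u**2*v - 2*u*v**2 + v**2.
No constant or linear terms (consistent with a singular point). Quadratic part: v**2. Cubic part: -3*u**3 - 2*u**2*v - 2*u*v**2.
The quadratic part v**2 is a perfect square, so there is a single (double) tangent line v = 0, i.e. y = -3. Restricting the cubic part to that line (v = 0) leaves -3*u**3 ≠ 0, so f is not divisible by v and the branch is v² ≈ 3*u**3 to lowest order — this is a cusp.
Classification: cusp.
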